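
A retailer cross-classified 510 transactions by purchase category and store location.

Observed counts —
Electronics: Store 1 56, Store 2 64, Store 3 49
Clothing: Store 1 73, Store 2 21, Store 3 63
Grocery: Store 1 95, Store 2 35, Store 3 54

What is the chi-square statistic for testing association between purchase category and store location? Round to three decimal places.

Row totals: 169, 157, 184. Column totals: 224, 120, 166. Grand total N = 510.
Expected counts (row total × column total / N):
  Electronics, Store 1: 169×224/510 = 74.2275
  Electronics, Store 2: 169×120/510 = 39.7647
  Electronics, Store 3: 169×166/510 = 55.0078
  Clothing, Store 1: 157×224/510 = 68.9569
  Clothing, Store 2: 157×120/510 = 36.9412
  Clothing, Store 3: 157×166/510 = 51.1020
  Grocery, Store 1: 184×224/510 = 80.8157
  Grocery, Store 2: 184×120/510 = 43.2941
  Grocery, Store 3: 184×166/510 = 59.8902
Contributions (O − E)²/E:
  (56 − 74.2275)²/74.2275 = 4.4760
  (64 − 39.7647)²/39.7647 = 14.7706
  (49 − 55.0078)²/55.0078 = 0.6562
  (73 − 68.9569)²/68.9569 = 0.2371
  (21 − 36.9412)²/36.9412 = 6.8791
  (63 − 51.1020)²/51.1020 = 2.7702
  (95 − 80.8157)²/80.8157 = 2.4895
  (35 − 43.2941)²/43.2941 = 1.5889
  (54 − 59.8902)²/59.8902 = 0.5793
χ² = 4.4760 + 14.7706 + 0.6562 + 0.2371 + 6.8791 + 2.7702 + 2.4895 + 1.5889 + 0.5793 = 34.447

34.447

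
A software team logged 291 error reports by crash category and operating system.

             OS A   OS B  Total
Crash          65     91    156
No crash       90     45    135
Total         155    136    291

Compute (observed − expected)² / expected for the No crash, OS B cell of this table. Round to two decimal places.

Row total (No crash) = 135; column total (OS B) = 136; N = 291.
Expected count E = 135 × 136 / 291 = 63.093.
Contribution = (O − E)²/E = (45 − 63.093)² / 63.093 = 5.19.

5.19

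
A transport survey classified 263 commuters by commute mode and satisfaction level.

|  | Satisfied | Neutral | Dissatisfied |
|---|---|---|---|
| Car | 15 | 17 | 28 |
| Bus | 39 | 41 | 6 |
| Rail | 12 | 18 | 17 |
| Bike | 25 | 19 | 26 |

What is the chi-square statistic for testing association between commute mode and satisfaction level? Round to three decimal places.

Row totals: 60, 86, 47, 70. Column totals: 91, 95, 77. Grand total N = 263.
Expected counts (row total × column total / N):
  Car, Satisfied: 60×91/263 = 20.7605
  Car, Neutral: 60×95/263 = 21.6730
  Car, Dissatisfied: 60×77/263 = 17.5665
  Bus, Satisfied: 86×91/263 = 29.7567
  Bus, Neutral: 86×95/263 = 31.0646
  Bus, Dissatisfied: 86×77/263 = 25.1787
  Rail, Satisfied: 47×91/263 = 16.2624
  Rail, Neutral: 47×95/263 = 16.9772
  Rail, Dissatisfied: 47×77/263 = 13.7605
  Bike, Satisfied: 70×91/263 = 24.2205
  Bike, Neutral: 70×95/263 = 25.2852
  Bike, Dissatisfied: 70×77/263 = 20.4943
Contributions (O − E)²/E:
  (15 − 20.7605)²/20.7605 = 1.5984
  (17 − 21.6730)²/21.6730 = 1.0076
  (28 − 17.5665)²/17.5665 = 6.1969
  (39 − 29.7567)²/29.7567 = 2.8712
  (41 − 31.0646)²/31.0646 = 3.1776
  (6 − 25.1787)²/25.1787 = 14.6085
  (12 − 16.2624)²/16.2624 = 1.1172
  (18 − 16.9772)²/16.9772 = 0.0616
  (17 − 13.7605)²/13.7605 = 0.7626
  (25 − 24.2205)²/24.2205 = 0.0251
  (19 − 25.2852)²/25.2852 = 1.5623
  (26 − 20.4943)²/20.4943 = 1.4791
χ² = 1.5984 + 1.0076 + 6.1969 + 2.8712 + 3.1776 + 14.6085 + 1.1172 + 0.0616 + 0.7626 + 0.0251 + 1.5623 + 1.4791 = 34.468

34.468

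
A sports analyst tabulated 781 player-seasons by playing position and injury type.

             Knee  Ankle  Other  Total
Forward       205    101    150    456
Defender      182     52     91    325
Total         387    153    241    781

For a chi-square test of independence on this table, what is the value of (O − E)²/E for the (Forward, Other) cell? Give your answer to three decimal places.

Row total (Forward) = 456; column total (Other) = 241; N = 781.
Expected count E = 456 × 241 / 781 = 140.7119.
Contribution = (O − E)²/E = (150 − 140.7119)² / 140.7119 = 0.613.

0.613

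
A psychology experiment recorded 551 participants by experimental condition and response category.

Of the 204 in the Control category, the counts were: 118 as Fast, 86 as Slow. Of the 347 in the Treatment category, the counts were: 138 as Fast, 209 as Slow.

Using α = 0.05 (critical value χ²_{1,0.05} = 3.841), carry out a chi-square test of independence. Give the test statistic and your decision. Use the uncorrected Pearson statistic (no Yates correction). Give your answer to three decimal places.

Row totals: 204, 347. Column totals: 256, 295. Grand total N = 551.
Expected counts (row total × column total / N):
  Control, Fast: 204×256/551 = 94.7804
  Control, Slow: 204×295/551 = 109.2196
  Treatment, Fast: 347×256/551 = 161.2196
  Treatment, Slow: 347×295/551 = 185.7804
Contributions (O − E)²/E:
  (118 − 94.7804)²/94.7804 = 5.6884
  (86 − 109.2196)²/109.2196 = 4.9364
  (138 − 161.2196)²/161.2196 = 3.3442
  (209 − 185.7804)²/185.7804 = 2.9021
χ² = 5.6884 + 4.9364 + 3.3442 + 2.9021 = 16.871
df = (2−1)(2−1) = 1. Since 16.871 > 3.841, reject the null hypothesis of independence at α = 0.05.

16.871; reject H₀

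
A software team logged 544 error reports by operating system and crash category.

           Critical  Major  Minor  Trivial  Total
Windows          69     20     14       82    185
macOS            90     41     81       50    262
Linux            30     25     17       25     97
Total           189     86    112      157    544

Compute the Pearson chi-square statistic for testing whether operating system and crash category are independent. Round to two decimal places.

63.36

Grand total N = 544.
Expected counts (row total × column total / N):
  Windows, Critical: 185×189/544 = 64.274
  Windows, Major: 185×86/544 = 29.246
  Windows, Minor: 185×112/544 = 38.088
  Windows, Trivial: 185×157/544 = 53.392
  macOS, Critical: 262×189/544 = 91.026
  macOS, Major: 262×86/544 = 41.419
  macOS, Minor: 262×112/544 = 53.941
  macOS, Trivial: 262×157/544 = 75.614
  Linux, Critical: 97×189/544 = 33.700
  Linux, Major: 97×86/544 = 15.335
  Linux, Minor: 97×112/544 = 19.971
  Linux, Trivial: 97×157/544 = 27.994
Contributions (O − E)²/E:
  (69 − 64.274)²/64.274 = 0.3475
  (20 − 29.246)²/29.246 = 2.9231
  (14 − 38.088)²/38.088 = 15.2340
  (82 − 53.392)²/53.392 = 15.3285
  (90 − 91.026)²/91.026 = 0.0116
  (41 − 41.419)²/41.419 = 0.0042
  (81 − 53.941)²/53.941 = 13.5739
  (50 − 75.614)²/75.614 = 8.6767
  (30 − 33.700)²/33.700 = 0.4062
  (25 − 15.335)²/15.335 = 6.0914
  (17 − 19.971)²/19.971 = 0.4420
  (25 − 27.994)²/27.994 = 0.3202
χ² = 0.3475 + 2.9231 + 15.2340 + 15.3285 + 0.0116 + 0.0042 + 13.5739 + 8.6767 + 0.4062 + 6.0914 + 0.4420 + 0.3202 = 63.36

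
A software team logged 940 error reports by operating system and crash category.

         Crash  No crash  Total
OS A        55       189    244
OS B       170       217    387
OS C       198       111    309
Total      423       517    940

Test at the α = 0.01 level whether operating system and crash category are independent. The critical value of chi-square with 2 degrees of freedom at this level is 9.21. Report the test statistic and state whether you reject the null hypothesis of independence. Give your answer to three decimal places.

95.347; reject H₀

Grand total N = 940.
Expected counts (row total × column total / N):
  OS A, Crash: 244×423/940 = 109.8000
  OS A, No crash: 244×517/940 = 134.2000
  OS B, Crash: 387×423/940 = 174.1500
  OS B, No crash: 387×517/940 = 212.8500
  OS C, Crash: 309×423/940 = 139.0500
  OS C, No crash: 309×517/940 = 169.9500
Contributions (O − E)²/E:
  (55 − 109.8000)²/109.8000 = 27.3501
  (189 − 134.2000)²/134.2000 = 22.3773
  (170 − 174.1500)²/174.1500 = 0.0989
  (217 − 212.8500)²/212.8500 = 0.0809
  (198 − 139.0500)²/139.0500 = 24.9917
  (111 − 169.9500)²/169.9500 = 20.4478
χ² = 27.3501 + 22.3773 + 0.0989 + 0.0809 + 24.9917 + 20.4478 = 95.347
df = (3−1)(2−1) = 2. Since 95.347 > 9.21, reject the null hypothesis of independence at α = 0.01.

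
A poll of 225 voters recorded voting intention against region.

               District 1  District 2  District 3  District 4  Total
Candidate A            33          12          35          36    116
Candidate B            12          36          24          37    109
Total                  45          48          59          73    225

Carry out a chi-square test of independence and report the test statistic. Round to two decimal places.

23.67

Grand total N = 225.
Expected counts (row total × column total / N):
  Candidate A, District 1: 116×45/225 = 23.200
  Candidate A, District 2: 116×48/225 = 24.747
  Candidate A, District 3: 116×59/225 = 30.418
  Candidate A, District 4: 116×73/225 = 37.636
  Candidate B, District 1: 109×45/225 = 21.800
  Candidate B, District 2: 109×48/225 = 23.253
  Candidate B, District 3: 109×59/225 = 28.582
  Candidate B, District 4: 109×73/225 = 35.364
Contributions (O − E)²/E:
  (33 − 23.200)²/23.200 = 4.1397
  (12 − 24.747)²/24.747 = 6.5659
  (35 − 30.418)²/30.418 = 0.6902
  (36 − 37.636)²/37.636 = 0.0711
  (12 − 21.800)²/21.800 = 4.4055
  (36 − 23.253)²/23.253 = 6.9877
  (24 − 28.582)²/28.582 = 0.7345
  (37 − 35.364)²/35.364 = 0.0757
χ² = 4.1397 + 6.5659 + 0.6902 + 0.0711 + 4.4055 + 6.9877 + 0.7345 + 0.0757 = 23.67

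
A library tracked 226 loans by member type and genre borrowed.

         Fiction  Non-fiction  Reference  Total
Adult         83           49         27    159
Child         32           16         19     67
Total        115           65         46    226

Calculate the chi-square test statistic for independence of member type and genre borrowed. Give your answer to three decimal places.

3.969

Grand total N = 226.
Expected counts (row total × column total / N):
  Adult, Fiction: 159×115/226 = 80.9071
  Adult, Non-fiction: 159×65/226 = 45.7301
  Adult, Reference: 159×46/226 = 32.3628
  Child, Fiction: 67×115/226 = 34.0929
  Child, Non-fiction: 67×65/226 = 19.2699
  Child, Reference: 67×46/226 = 13.6372
Contributions (O − E)²/E:
  (83 − 80.9071)²/80.9071 = 0.0541
  (49 − 45.7301)²/45.7301 = 0.2338
  (27 − 32.3628)²/32.3628 = 0.8887
  (32 − 34.0929)²/34.0929 = 0.1285
  (16 − 19.2699)²/19.2699 = 0.5549
  (19 − 13.6372)²/13.6372 = 2.1089
χ² = 0.0541 + 0.2338 + 0.8887 + 0.1285 + 0.5549 + 2.1089 = 3.969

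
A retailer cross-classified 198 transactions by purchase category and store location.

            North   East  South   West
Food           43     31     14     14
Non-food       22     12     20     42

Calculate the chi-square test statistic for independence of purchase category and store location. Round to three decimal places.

30.085

Row totals: 102, 96. Column totals: 65, 43, 34, 56. Grand total N = 198.
Expected counts (row total × column total / N):
  Food, North: 102×65/198 = 33.4848
  Food, East: 102×43/198 = 22.1515
  Food, South: 102×34/198 = 17.5152
  Food, West: 102×56/198 = 28.8485
  Non-food, North: 96×65/198 = 31.5152
  Non-food, East: 96×43/198 = 20.8485
  Non-food, South: 96×34/198 = 16.4848
  Non-food, West: 96×56/198 = 27.1515
Contributions (O − E)²/E:
  (43 − 33.4848)²/33.4848 = 2.7039
  (31 − 22.1515)²/22.1515 = 3.5346
  (14 − 17.5152)²/17.5152 = 0.7055
  (14 − 28.8485)²/28.8485 = 7.6426
  (22 − 31.5152)²/31.5152 = 2.8729
  (12 − 20.8485)²/20.8485 = 3.7555
  (20 − 16.4848)²/16.4848 = 0.7496
  (42 − 27.1515)²/27.1515 = 8.1203
χ² = 2.7039 + 3.5346 + 0.7055 + 7.6426 + 2.8729 + 3.7555 + 0.7496 + 8.1203 = 30.085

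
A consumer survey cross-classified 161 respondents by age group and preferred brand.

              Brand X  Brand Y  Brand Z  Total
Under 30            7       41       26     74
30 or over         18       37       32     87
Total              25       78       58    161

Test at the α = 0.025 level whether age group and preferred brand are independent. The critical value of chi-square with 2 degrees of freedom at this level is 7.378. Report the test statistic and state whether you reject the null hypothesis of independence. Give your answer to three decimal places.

4.646; fail to reject H₀

Grand total N = 161.
Expected counts (row total × column total / N):
  Under 30, Brand X: 74×25/161 = 11.4907
  Under 30, Brand Y: 74×78/161 = 35.8509
  Under 30, Brand Z: 74×58/161 = 26.6584
  30 or over, Brand X: 87×25/161 = 13.5093
  30 or over, Brand Y: 87×78/161 = 42.1491
  30 or over, Brand Z: 87×58/161 = 31.3416
Contributions (O − E)²/E:
  (7 − 11.4907)²/11.4907 = 1.7550
  (41 − 35.8509)²/35.8509 = 0.7395
  (26 − 26.6584)²/26.6584 = 0.0163
  (18 − 13.5093)²/13.5093 = 1.4928
  (37 − 42.1491)²/42.1491 = 0.6290
  (32 − 31.3416)²/31.3416 = 0.0138
χ² = 1.7550 + 0.7395 + 0.0163 + 1.4928 + 0.6290 + 0.0138 = 4.646
df = (2−1)(3−1) = 2. Since 4.646 < 7.378, fail to reject the null hypothesis of independence at α = 0.025.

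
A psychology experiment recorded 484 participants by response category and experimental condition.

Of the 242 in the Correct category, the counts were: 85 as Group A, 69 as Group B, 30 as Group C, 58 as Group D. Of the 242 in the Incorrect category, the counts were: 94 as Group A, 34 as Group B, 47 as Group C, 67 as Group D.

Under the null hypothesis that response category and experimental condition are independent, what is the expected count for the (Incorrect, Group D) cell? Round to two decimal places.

62.50

Row total (Incorrect) = 242; column total (Group D) = 125; grand total N = 484.
Expected count = (row total × column total) / N = 242 × 125 / 484 = 62.50.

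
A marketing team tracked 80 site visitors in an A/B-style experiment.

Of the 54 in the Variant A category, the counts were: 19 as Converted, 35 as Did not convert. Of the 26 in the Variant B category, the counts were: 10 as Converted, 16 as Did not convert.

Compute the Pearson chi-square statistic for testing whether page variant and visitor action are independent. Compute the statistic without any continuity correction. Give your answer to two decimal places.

Row totals: 54, 26. Column totals: 29, 51. Grand total N = 80.
Expected counts (row total × column total / N):
  Variant A, Converted: 54×29/80 = 19.575
  Variant A, Did not convert: 54×51/80 = 34.425
  Variant B, Converted: 26×29/80 = 9.425
  Variant B, Did not convert: 26×51/80 = 16.575
Contributions (O − E)²/E:
  (19 − 19.575)²/19.575 = 0.0169
  (35 − 34.425)²/34.425 = 0.0096
  (10 − 9.425)²/9.425 = 0.0351
  (16 − 16.575)²/16.575 = 0.0199
χ² = 0.0169 + 0.0096 + 0.0351 + 0.0199 = 0.08

0.08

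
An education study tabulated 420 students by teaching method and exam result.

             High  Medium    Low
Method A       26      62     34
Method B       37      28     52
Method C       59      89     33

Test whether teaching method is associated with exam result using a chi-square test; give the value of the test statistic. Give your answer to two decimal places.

34.15

Row totals: 122, 117, 181. Column totals: 122, 179, 119. Grand total N = 420.
Expected counts (row total × column total / N):
  Method A, High: 122×122/420 = 35.438
  Method A, Medium: 122×179/420 = 51.995
  Method A, Low: 122×119/420 = 34.567
  Method B, High: 117×122/420 = 33.986
  Method B, Medium: 117×179/420 = 49.864
  Method B, Low: 117×119/420 = 33.150
  Method C, High: 181×122/420 = 52.576
  Method C, Medium: 181×179/420 = 77.140
  Method C, Low: 181×119/420 = 51.283
Contributions (O − E)²/E:
  (26 − 35.438)²/35.438 = 2.5136
  (62 − 51.995)²/51.995 = 1.9252
  (34 − 34.567)²/34.567 = 0.0093
  (37 − 33.986)²/33.986 = 0.2673
  (28 − 49.864)²/49.864 = 9.5868
  (52 − 33.150)²/33.150 = 10.7186
  (59 − 52.576)²/52.576 = 0.7849
  (89 − 77.140)²/77.140 = 1.8234
  (33 − 51.283)²/51.283 = 6.5181
χ² = 2.5136 + 1.9252 + 0.0093 + 0.2673 + 9.5868 + 10.7186 + 0.7849 + 1.8234 + 6.5181 = 34.15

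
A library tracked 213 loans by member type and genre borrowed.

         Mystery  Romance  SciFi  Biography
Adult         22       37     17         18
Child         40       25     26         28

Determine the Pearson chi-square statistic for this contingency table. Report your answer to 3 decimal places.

8.793

Row totals: 94, 119. Column totals: 62, 62, 43, 46. Grand total N = 213.
Expected counts (row total × column total / N):
  Adult, Mystery: 94×62/213 = 27.3615
  Adult, Romance: 94×62/213 = 27.3615
  Adult, SciFi: 94×43/213 = 18.9765
  Adult, Biography: 94×46/213 = 20.3005
  Child, Mystery: 119×62/213 = 34.6385
  Child, Romance: 119×62/213 = 34.6385
  Child, SciFi: 119×43/213 = 24.0235
  Child, Biography: 119×46/213 = 25.6995
Contributions (O − E)²/E:
  (22 − 27.3615)²/27.3615 = 1.0506
  (37 − 27.3615)²/27.3615 = 3.3953
  (17 − 18.9765)²/18.9765 = 0.2059
  (18 − 20.3005)²/20.3005 = 0.2607
  (40 − 34.6385)²/34.6385 = 0.8299
  (25 − 34.6385)²/34.6385 = 2.6820
  (26 − 24.0235)²/24.0235 = 0.1626
  (28 − 25.6995)²/25.6995 = 0.2059
χ² = 1.0506 + 3.3953 + 0.2059 + 0.2607 + 0.8299 + 2.6820 + 0.1626 + 0.2059 = 8.793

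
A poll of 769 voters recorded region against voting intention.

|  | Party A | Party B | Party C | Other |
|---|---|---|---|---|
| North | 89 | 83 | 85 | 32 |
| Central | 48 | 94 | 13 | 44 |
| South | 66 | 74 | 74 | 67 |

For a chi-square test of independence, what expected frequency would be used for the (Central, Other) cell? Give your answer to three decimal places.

37.005

Row total (Central) = 199; column total (Other) = 143; grand total N = 769.
Expected count = (row total × column total) / N = 199 × 143 / 769 = 37.005.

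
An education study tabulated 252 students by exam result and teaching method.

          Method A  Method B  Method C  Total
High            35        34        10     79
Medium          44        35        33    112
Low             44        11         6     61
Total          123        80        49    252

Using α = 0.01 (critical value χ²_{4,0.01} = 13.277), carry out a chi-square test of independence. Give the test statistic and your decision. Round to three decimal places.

Grand total N = 252.
Expected counts (row total × column total / N):
  High, Method A: 79×123/252 = 38.5595
  High, Method B: 79×80/252 = 25.0794
  High, Method C: 79×49/252 = 15.3611
  Medium, Method A: 112×123/252 = 54.6667
  Medium, Method B: 112×80/252 = 35.5556
  Medium, Method C: 112×49/252 = 21.7778
  Low, Method A: 61×123/252 = 29.7738
  Low, Method B: 61×80/252 = 19.3651
  Low, Method C: 61×49/252 = 11.8611
Contributions (O − E)²/E:
  (35 − 38.5595)²/38.5595 = 0.3286
  (34 − 25.0794)²/25.0794 = 3.1730
  (10 − 15.3611)²/15.3611 = 1.8711
  (44 − 54.6667)²/54.6667 = 2.0813
  (35 − 35.5556)²/35.5556 = 0.0087
  (33 − 21.7778)²/21.7778 = 5.7829
  (44 − 29.7738)²/29.7738 = 6.7974
  (11 − 19.3651)²/19.3651 = 3.6135
  (6 − 11.8611)²/11.8611 = 2.8962
χ² = 0.3286 + 3.1730 + 1.8711 + 2.0813 + 0.0087 + 5.7829 + 6.7974 + 3.6135 + 2.8962 = 26.553
df = (3−1)(3−1) = 4. Since 26.553 > 13.277, reject the null hypothesis of independence at α = 0.01.

26.553; reject H₀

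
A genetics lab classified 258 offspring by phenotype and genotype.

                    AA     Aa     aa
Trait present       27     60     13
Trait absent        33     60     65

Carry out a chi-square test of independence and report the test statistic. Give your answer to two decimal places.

Row totals: 100, 158. Column totals: 60, 120, 78. Grand total N = 258.
Expected counts (row total × column total / N):
  Trait present, AA: 100×60/258 = 23.256
  Trait present, Aa: 100×120/258 = 46.512
  Trait present, aa: 100×78/258 = 30.233
  Trait absent, AA: 158×60/258 = 36.744
  Trait absent, Aa: 158×120/258 = 73.488
  Trait absent, aa: 158×78/258 = 47.767
Contributions (O − E)²/E:
  (27 − 23.256)²/23.256 = 0.6027
  (60 − 46.512)²/46.512 = 3.9114
  (13 − 30.233)²/30.233 = 9.8229
  (33 − 36.744)²/36.744 = 0.3815
  (60 − 73.488)²/73.488 = 2.4756
  (65 − 47.767)²/47.767 = 6.2172
χ² = 0.6027 + 3.9114 + 9.8229 + 0.3815 + 2.4756 + 6.2172 = 23.41

23.41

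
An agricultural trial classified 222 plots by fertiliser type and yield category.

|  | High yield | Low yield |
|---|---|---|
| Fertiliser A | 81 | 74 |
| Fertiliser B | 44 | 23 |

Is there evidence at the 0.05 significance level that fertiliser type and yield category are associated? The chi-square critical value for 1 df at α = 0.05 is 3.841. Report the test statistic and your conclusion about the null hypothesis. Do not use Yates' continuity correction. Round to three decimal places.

Row totals: 155, 67. Column totals: 125, 97. Grand total N = 222.
Expected counts (row total × column total / N):
  Fertiliser A, High yield: 155×125/222 = 87.2748
  Fertiliser A, Low yield: 155×97/222 = 67.7252
  Fertiliser B, High yield: 67×125/222 = 37.7252
  Fertiliser B, Low yield: 67×97/222 = 29.2748
Contributions (O − E)²/E:
  (81 − 87.2748)²/87.2748 = 0.4511
  (74 − 67.7252)²/67.7252 = 0.5814
  (44 − 37.7252)²/37.7252 = 1.0437
  (23 − 29.2748)²/29.2748 = 1.3449
χ² = 0.4511 + 0.5814 + 1.0437 + 1.3449 = 3.421
df = (2−1)(2−1) = 1. Since 3.421 < 3.841, fail to reject the null hypothesis of independence at α = 0.05.

3.421; fail to reject H₀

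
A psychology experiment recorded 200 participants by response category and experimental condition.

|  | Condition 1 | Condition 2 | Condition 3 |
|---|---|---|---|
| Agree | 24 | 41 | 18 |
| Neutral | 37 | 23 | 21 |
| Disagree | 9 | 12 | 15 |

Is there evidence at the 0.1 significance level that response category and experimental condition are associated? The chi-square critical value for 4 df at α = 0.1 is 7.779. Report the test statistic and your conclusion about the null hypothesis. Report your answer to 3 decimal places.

13.326; reject H₀

Row totals: 83, 81, 36. Column totals: 70, 76, 54. Grand total N = 200.
Expected counts (row total × column total / N):
  Agree, Condition 1: 83×70/200 = 29.0500
  Agree, Condition 2: 83×76/200 = 31.5400
  Agree, Condition 3: 83×54/200 = 22.4100
  Neutral, Condition 1: 81×70/200 = 28.3500
  Neutral, Condition 2: 81×76/200 = 30.7800
  Neutral, Condition 3: 81×54/200 = 21.8700
  Disagree, Condition 1: 36×70/200 = 12.6000
  Disagree, Condition 2: 36×76/200 = 13.6800
  Disagree, Condition 3: 36×54/200 = 9.7200
Contributions (O − E)²/E:
  (24 − 29.0500)²/29.0500 = 0.8779
  (41 − 31.5400)²/31.5400 = 2.8374
  (18 − 22.4100)²/22.4100 = 0.8678
  (37 − 28.3500)²/28.3500 = 2.6392
  (23 − 30.7800)²/30.7800 = 1.9665
  (21 − 21.8700)²/21.8700 = 0.0346
  (9 − 12.6000)²/12.6000 = 1.0286
  (12 − 13.6800)²/13.6800 = 0.2063
  (15 − 9.7200)²/9.7200 = 2.8681
χ² = 0.8779 + 2.8374 + 0.8678 + 2.6392 + 1.9665 + 0.0346 + 1.0286 + 0.2063 + 2.8681 = 13.326
df = (3−1)(3−1) = 4. Since 13.326 > 7.779, reject the null hypothesis of independence at α = 0.1.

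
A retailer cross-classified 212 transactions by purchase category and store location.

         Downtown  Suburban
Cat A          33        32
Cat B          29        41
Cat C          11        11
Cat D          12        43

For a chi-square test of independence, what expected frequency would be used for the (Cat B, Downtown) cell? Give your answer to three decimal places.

Row total (Cat B) = 70; column total (Downtown) = 85; grand total N = 212.
Expected count = (row total × column total) / N = 70 × 85 / 212 = 28.066.

28.066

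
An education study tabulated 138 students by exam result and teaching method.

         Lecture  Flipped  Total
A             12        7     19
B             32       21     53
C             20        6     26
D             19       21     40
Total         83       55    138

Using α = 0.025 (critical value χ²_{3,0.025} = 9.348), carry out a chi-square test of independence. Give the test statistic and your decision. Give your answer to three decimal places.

Grand total N = 138.
Expected counts (row total × column total / N):
  A, Lecture: 19×83/138 = 11.4275
  A, Flipped: 19×55/138 = 7.5725
  B, Lecture: 53×83/138 = 31.8768
  B, Flipped: 53×55/138 = 21.1232
  C, Lecture: 26×83/138 = 15.6377
  C, Flipped: 26×55/138 = 10.3623
  D, Lecture: 40×83/138 = 24.0580
  D, Flipped: 40×55/138 = 15.9420
Contributions (O − E)²/E:
  (12 − 11.4275)²/11.4275 = 0.0287
  (7 − 7.5725)²/7.5725 = 0.0433
  (32 − 31.8768)²/31.8768 = 0.0005
  (21 − 21.1232)²/21.1232 = 0.0007
  (20 − 15.6377)²/15.6377 = 1.2169
  (6 − 10.3623)²/10.3623 = 1.8364
  (19 − 24.0580)²/24.0580 = 1.0634
  (21 − 15.9420)²/15.9420 = 1.6048
χ² = 0.0287 + 0.0433 + 0.0005 + 0.0007 + 1.2169 + 1.8364 + 1.0634 + 1.6048 = 5.795
df = (4−1)(2−1) = 3. Since 5.795 < 9.348, fail to reject the null hypothesis of independence at α = 0.025.

5.795; fail to reject H₀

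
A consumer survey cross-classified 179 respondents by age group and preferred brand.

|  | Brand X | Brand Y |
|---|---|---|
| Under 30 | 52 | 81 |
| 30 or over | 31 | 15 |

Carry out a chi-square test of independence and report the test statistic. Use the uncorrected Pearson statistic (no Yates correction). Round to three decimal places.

11.002

Row totals: 133, 46. Column totals: 83, 96. Grand total N = 179.
Expected counts (row total × column total / N):
  Under 30, Brand X: 133×83/179 = 61.6704
  Under 30, Brand Y: 133×96/179 = 71.3296
  30 or over, Brand X: 46×83/179 = 21.3296
  30 or over, Brand Y: 46×96/179 = 24.6704
Contributions (O − E)²/E:
  (52 − 61.6704)²/61.6704 = 1.5164
  (81 − 71.3296)²/71.3296 = 1.3110
  (31 − 21.3296)²/21.3296 = 4.3844
  (15 − 24.6704)²/24.6704 = 3.7906
χ² = 1.5164 + 1.3110 + 4.3844 + 3.7906 = 11.002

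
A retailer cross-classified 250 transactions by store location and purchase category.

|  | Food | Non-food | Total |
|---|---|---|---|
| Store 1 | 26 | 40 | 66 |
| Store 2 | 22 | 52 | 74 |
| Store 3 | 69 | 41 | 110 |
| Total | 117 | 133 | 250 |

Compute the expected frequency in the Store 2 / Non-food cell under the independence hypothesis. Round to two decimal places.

39.37

Row total (Store 2) = 74; column total (Non-food) = 133; grand total N = 250.
Expected count = (row total × column total) / N = 74 × 133 / 250 = 39.37.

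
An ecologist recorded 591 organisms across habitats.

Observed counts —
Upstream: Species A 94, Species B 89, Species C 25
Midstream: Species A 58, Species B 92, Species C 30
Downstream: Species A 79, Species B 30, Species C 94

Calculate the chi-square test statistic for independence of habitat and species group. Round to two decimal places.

Row totals: 208, 180, 203. Column totals: 231, 211, 149. Grand total N = 591.
Expected counts (row total × column total / N):
  Upstream, Species A: 208×231/591 = 81.299
  Upstream, Species B: 208×211/591 = 74.261
  Upstream, Species C: 208×149/591 = 52.440
  Midstream, Species A: 180×231/591 = 70.355
  Midstream, Species B: 180×211/591 = 64.264
  Midstream, Species C: 180×149/591 = 45.381
  Downstream, Species A: 203×231/591 = 79.345
  Downstream, Species B: 203×211/591 = 72.475
  Downstream, Species C: 203×149/591 = 51.179
Contributions (O − E)²/E:
  (94 − 81.299)²/81.299 = 1.9842
  (89 − 74.261)²/74.261 = 2.9253
  (25 − 52.440)²/52.440 = 14.3584
  (58 − 70.355)²/70.355 = 2.1697
  (92 − 64.264)²/64.264 = 11.9707
  (30 − 45.381)²/45.381 = 5.2131
  (79 − 79.345)²/79.345 = 0.0015
  (30 − 72.475)²/72.475 = 24.8931
  (94 − 51.179)²/51.179 = 35.8279
χ² = 1.9842 + 2.9253 + 14.3584 + 2.1697 + 11.9707 + 5.2131 + 0.0015 + 24.8931 + 35.8279 = 99.34

99.34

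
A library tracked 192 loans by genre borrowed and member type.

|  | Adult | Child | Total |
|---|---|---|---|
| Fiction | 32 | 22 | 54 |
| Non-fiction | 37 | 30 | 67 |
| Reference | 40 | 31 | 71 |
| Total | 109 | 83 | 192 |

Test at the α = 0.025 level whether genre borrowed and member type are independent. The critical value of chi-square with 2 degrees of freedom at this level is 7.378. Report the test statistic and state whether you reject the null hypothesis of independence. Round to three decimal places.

0.207; fail to reject H₀

Grand total N = 192.
Expected counts (row total × column total / N):
  Fiction, Adult: 54×109/192 = 30.6562
  Fiction, Child: 54×83/192 = 23.3438
  Non-fiction, Adult: 67×109/192 = 38.0365
  Non-fiction, Child: 67×83/192 = 28.9635
  Reference, Adult: 71×109/192 = 40.3073
  Reference, Child: 71×83/192 = 30.6927
Contributions (O − E)²/E:
  (32 − 30.6562)²/30.6562 = 0.0589
  (22 − 23.3438)²/23.3438 = 0.0774
  (37 − 38.0365)²/38.0365 = 0.0282
  (30 − 28.9635)²/28.9635 = 0.0371
  (40 − 40.3073)²/40.3073 = 0.0023
  (31 − 30.6927)²/30.6927 = 0.0031
χ² = 0.0589 + 0.0774 + 0.0282 + 0.0371 + 0.0023 + 0.0031 = 0.207
df = (3−1)(2−1) = 2. Since 0.207 < 7.378, fail to reject the null hypothesis of independence at α = 0.025.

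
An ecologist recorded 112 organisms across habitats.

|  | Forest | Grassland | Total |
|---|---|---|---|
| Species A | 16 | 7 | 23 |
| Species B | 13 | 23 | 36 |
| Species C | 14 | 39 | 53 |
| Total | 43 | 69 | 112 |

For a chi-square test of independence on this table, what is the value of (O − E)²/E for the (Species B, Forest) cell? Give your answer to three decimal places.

0.049

Row total (Species B) = 36; column total (Forest) = 43; N = 112.
Expected count E = 36 × 43 / 112 = 13.8214.
Contribution = (O − E)²/E = (13 − 13.8214)² / 13.8214 = 0.049.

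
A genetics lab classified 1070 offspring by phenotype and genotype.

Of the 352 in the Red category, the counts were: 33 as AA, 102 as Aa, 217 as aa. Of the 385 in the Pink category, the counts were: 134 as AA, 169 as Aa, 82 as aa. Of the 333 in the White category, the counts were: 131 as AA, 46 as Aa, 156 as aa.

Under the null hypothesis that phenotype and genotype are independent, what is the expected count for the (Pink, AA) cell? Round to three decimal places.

Row total (Pink) = 385; column total (AA) = 298; grand total N = 1070.
Expected count = (row total × column total) / N = 385 × 298 / 1070 = 107.224.

107.224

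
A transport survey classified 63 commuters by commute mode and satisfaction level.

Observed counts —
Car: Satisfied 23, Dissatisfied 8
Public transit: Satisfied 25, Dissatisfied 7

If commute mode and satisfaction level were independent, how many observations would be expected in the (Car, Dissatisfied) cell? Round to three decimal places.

Row total (Car) = 31; column total (Dissatisfied) = 15; grand total N = 63.
Expected count = (row total × column total) / N = 31 × 15 / 63 = 7.381.

7.381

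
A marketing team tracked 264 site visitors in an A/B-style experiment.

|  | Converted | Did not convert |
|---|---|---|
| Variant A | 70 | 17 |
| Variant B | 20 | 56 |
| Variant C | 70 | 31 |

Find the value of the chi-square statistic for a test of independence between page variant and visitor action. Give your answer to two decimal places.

55.00

Row totals: 87, 76, 101. Column totals: 160, 104. Grand total N = 264.
Expected counts (row total × column total / N):
  Variant A, Converted: 87×160/264 = 52.7273
  Variant A, Did not convert: 87×104/264 = 34.2727
  Variant B, Converted: 76×160/264 = 46.0606
  Variant B, Did not convert: 76×104/264 = 29.9394
  Variant C, Converted: 101×160/264 = 61.2121
  Variant C, Did not convert: 101×104/264 = 39.7879
Contributions (O − E)²/E:
  (70 − 52.7273)²/52.7273 = 5.6583
  (17 − 34.2727)²/34.2727 = 8.7051
  (20 − 46.0606)²/46.0606 = 14.7448
  (56 − 29.9394)²/29.9394 = 22.6843
  (70 − 61.2121)²/61.2121 = 1.2616
  (31 − 39.7879)²/39.7879 = 1.9410
χ² = 5.6583 + 8.7051 + 14.7448 + 22.6843 + 1.2616 + 1.9410 = 55.00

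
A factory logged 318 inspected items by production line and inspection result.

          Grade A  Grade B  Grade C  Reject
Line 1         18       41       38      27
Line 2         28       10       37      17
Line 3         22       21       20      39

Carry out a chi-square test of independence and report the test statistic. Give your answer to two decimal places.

Row totals: 124, 92, 102. Column totals: 68, 72, 95, 83. Grand total N = 318.
Expected counts (row total × column total / N):
  Line 1, Grade A: 124×68/318 = 26.5157
  Line 1, Grade B: 124×72/318 = 28.0755
  Line 1, Grade C: 124×95/318 = 37.0440
  Line 1, Reject: 124×83/318 = 32.3648
  Line 2, Grade A: 92×68/318 = 19.6730
  Line 2, Grade B: 92×72/318 = 20.8302
  Line 2, Grade C: 92×95/318 = 27.4843
  Line 2, Reject: 92×83/318 = 24.0126
  Line 3, Grade A: 102×68/318 = 21.8113
  Line 3, Grade B: 102×72/318 = 23.0943
  Line 3, Grade C: 102×95/318 = 30.4717
  Line 3, Reject: 102×83/318 = 26.6226
Contributions (O − E)²/E:
  (18 − 26.5157)²/26.5157 = 2.7349
  (41 − 28.0755)²/28.0755 = 5.9498
  (38 − 37.0440)²/37.0440 = 0.0247
  (27 − 32.3648)²/32.3648 = 0.8893
  (28 − 19.6730)²/19.6730 = 3.5246
  (10 − 20.8302)²/20.8302 = 5.6309
  (37 − 27.4843)²/27.4843 = 3.2946
  (17 − 24.0126)²/24.0126 = 2.0479
  (22 − 21.8113)²/21.8113 = 0.0016
  (21 − 23.0943)²/23.0943 = 0.1899
  (20 − 30.4717)²/30.4717 = 3.5986
  (39 − 26.6226)²/26.6226 = 5.7545
χ² = 2.7349 + 5.9498 + 0.0247 + 0.8893 + 3.5246 + 5.6309 + 3.2946 + 2.0479 + 0.0016 + 0.1899 + 3.5986 + 5.7545 = 33.64

33.64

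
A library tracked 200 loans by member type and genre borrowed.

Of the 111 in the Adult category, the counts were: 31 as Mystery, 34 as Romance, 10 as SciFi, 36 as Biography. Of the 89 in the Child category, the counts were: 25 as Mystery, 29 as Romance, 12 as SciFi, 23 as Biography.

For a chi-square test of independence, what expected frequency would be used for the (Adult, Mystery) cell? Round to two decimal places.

Row total (Adult) = 111; column total (Mystery) = 56; grand total N = 200.
Expected count = (row total × column total) / N = 111 × 56 / 200 = 31.08.

31.08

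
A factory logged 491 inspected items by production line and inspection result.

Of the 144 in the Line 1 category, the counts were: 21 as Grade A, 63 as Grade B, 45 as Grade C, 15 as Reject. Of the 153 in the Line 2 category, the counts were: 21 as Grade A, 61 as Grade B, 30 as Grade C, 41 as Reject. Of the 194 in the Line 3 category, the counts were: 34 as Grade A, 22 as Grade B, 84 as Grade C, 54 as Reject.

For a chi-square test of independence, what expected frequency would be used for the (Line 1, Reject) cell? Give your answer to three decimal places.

Row total (Line 1) = 144; column total (Reject) = 110; grand total N = 491.
Expected count = (row total × column total) / N = 144 × 110 / 491 = 32.261.

32.261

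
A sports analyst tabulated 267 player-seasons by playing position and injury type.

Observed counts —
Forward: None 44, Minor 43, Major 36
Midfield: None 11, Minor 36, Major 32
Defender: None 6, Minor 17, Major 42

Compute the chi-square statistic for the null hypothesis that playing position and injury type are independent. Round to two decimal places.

33.73

Row totals: 123, 79, 65. Column totals: 61, 96, 110. Grand total N = 267.
Expected counts (row total × column total / N):
  Forward, None: 123×61/267 = 28.101
  Forward, Minor: 123×96/267 = 44.225
  Forward, Major: 123×110/267 = 50.674
  Midfield, None: 79×61/267 = 18.049
  Midfield, Minor: 79×96/267 = 28.404
  Midfield, Major: 79×110/267 = 32.547
  Defender, None: 65×61/267 = 14.850
  Defender, Minor: 65×96/267 = 23.371
  Defender, Major: 65×110/267 = 26.779
Contributions (O − E)²/E:
  (44 − 28.101)²/28.101 = 8.9953
  (43 − 44.225)²/44.225 = 0.0339
  (36 − 50.674)²/50.674 = 4.2492
  (11 − 18.049)²/18.049 = 2.7530
  (36 − 28.404)²/28.404 = 2.0314
  (32 − 32.547)²/32.547 = 0.0092
  (6 − 14.850)²/14.850 = 5.2742
  (17 − 23.371)²/23.371 = 1.7368
  (42 − 26.779)²/26.779 = 8.6515
χ² = 8.9953 + 0.0339 + 4.2492 + 2.7530 + 2.0314 + 0.0092 + 5.2742 + 1.7368 + 8.6515 = 33.73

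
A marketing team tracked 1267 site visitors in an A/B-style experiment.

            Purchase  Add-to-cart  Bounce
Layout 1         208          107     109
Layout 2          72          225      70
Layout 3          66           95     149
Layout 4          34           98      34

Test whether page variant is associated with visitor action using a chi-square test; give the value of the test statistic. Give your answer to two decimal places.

218.17

Row totals: 424, 367, 310, 166. Column totals: 380, 525, 362. Grand total N = 1267.
Expected counts (row total × column total / N):
  Layout 1, Purchase: 424×380/1267 = 127.167
  Layout 1, Add-to-cart: 424×525/1267 = 175.691
  Layout 1, Bounce: 424×362/1267 = 121.143
  Layout 2, Purchase: 367×380/1267 = 110.071
  Layout 2, Add-to-cart: 367×525/1267 = 152.072
  Layout 2, Bounce: 367×362/1267 = 104.857
  Layout 3, Purchase: 310×380/1267 = 92.976
  Layout 3, Add-to-cart: 310×525/1267 = 128.453
  Layout 3, Bounce: 310×362/1267 = 88.571
  Layout 4, Purchase: 166×380/1267 = 49.787
  Layout 4, Add-to-cart: 166×525/1267 = 68.785
  Layout 4, Bounce: 166×362/1267 = 47.429
Contributions (O − E)²/E:
  (208 − 127.167)²/127.167 = 51.3810
  (107 − 175.691)²/175.691 = 26.8565
  (109 − 121.143)²/121.143 = 1.2172
  (72 − 110.071)²/110.071 = 13.1679
  (225 − 152.072)²/152.072 = 34.9735
  (70 − 104.857)²/104.857 = 11.5873
  (66 − 92.976)²/92.976 = 7.8268
  (95 − 128.453)²/128.453 = 8.7122
  (149 − 88.571)²/88.571 = 41.2287
  (34 − 49.787)²/49.787 = 5.0059
  (98 − 68.785)²/68.785 = 12.4085
  (34 − 47.429)²/47.429 = 3.8023
χ² = 51.3810 + 26.8565 + 1.2172 + 13.1679 + 34.9735 + 11.5873 + 7.8268 + 8.7122 + 41.2287 + 5.0059 + 12.4085 + 3.8023 = 218.17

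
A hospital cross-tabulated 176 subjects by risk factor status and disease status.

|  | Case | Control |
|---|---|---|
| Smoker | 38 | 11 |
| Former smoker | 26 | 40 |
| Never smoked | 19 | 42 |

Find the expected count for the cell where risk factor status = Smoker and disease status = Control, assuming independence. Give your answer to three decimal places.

25.892

Row total (Smoker) = 49; column total (Control) = 93; grand total N = 176.
Expected count = (row total × column total) / N = 49 × 93 / 176 = 25.892.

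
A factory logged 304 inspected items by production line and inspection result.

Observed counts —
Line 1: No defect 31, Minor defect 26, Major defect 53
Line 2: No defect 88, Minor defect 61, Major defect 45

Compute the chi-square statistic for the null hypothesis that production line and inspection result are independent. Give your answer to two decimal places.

20.38

Row totals: 110, 194. Column totals: 119, 87, 98. Grand total N = 304.
Expected counts (row total × column total / N):
  Line 1, No defect: 110×119/304 = 43.0592
  Line 1, Minor defect: 110×87/304 = 31.4803
  Line 1, Major defect: 110×98/304 = 35.4605
  Line 2, No defect: 194×119/304 = 75.9408
  Line 2, Minor defect: 194×87/304 = 55.5197
  Line 2, Major defect: 194×98/304 = 62.5395
Contributions (O − E)²/E:
  (31 − 43.0592)²/43.0592 = 3.3773
  (26 − 31.4803)²/31.4803 = 0.9540
  (53 − 35.4605)²/35.4605 = 8.6754
  (88 − 75.9408)²/75.9408 = 1.9150
  (61 − 55.5197)²/55.5197 = 0.5410
  (45 − 62.5395)²/62.5395 = 4.9190
χ² = 3.3773 + 0.9540 + 8.6754 + 1.9150 + 0.5410 + 4.9190 = 20.38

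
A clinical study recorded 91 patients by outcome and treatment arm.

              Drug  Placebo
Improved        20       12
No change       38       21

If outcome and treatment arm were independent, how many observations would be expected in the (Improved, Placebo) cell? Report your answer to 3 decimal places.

11.604

Row total (Improved) = 32; column total (Placebo) = 33; grand total N = 91.
Expected count = (row total × column total) / N = 32 × 33 / 91 = 11.604.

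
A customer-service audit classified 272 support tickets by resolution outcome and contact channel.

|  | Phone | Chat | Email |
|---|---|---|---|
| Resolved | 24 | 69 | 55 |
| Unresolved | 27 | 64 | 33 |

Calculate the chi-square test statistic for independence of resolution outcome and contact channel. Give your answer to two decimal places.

3.78

Row totals: 148, 124. Column totals: 51, 133, 88. Grand total N = 272.
Expected counts (row total × column total / N):
  Resolved, Phone: 148×51/272 = 27.750
  Resolved, Chat: 148×133/272 = 72.368
  Resolved, Email: 148×88/272 = 47.882
  Unresolved, Phone: 124×51/272 = 23.250
  Unresolved, Chat: 124×133/272 = 60.632
  Unresolved, Email: 124×88/272 = 40.118
Contributions (O − E)²/E:
  (24 − 27.750)²/27.750 = 0.5068
  (69 − 72.368)²/72.368 = 0.1567
  (55 − 47.882)²/47.882 = 1.0581
  (27 − 23.250)²/23.250 = 0.6048
  (64 − 60.632)²/60.632 = 0.1871
  (33 − 40.118)²/40.118 = 1.2629
χ² = 0.5068 + 0.1567 + 1.0581 + 0.6048 + 0.1871 + 1.2629 = 3.78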